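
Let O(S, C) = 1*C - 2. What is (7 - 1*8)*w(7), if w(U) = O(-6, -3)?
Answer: 5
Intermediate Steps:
O(S, C) = -2 + C (O(S, C) = C - 2 = -2 + C)
w(U) = -5 (w(U) = -2 - 3 = -5)
(7 - 1*8)*w(7) = (7 - 1*8)*(-5) = (7 - 8)*(-5) = -1*(-5) = 5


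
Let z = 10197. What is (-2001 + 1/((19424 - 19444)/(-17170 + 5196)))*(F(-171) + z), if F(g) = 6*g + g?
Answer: -12620700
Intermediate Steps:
F(g) = 7*g
(-2001 + 1/((19424 - 19444)/(-17170 + 5196)))*(F(-171) + z) = (-2001 + 1/((19424 - 19444)/(-17170 + 5196)))*(7*(-171) + 10197) = (-2001 + 1/(-20/(-11974)))*(-1197 + 10197) = (-2001 + 1/(-20*(-1/11974)))*9000 = (-2001 + 1/(10/5987))*9000 = (-2001 + 5987/10)*9000 = -14023/10*9000 = -12620700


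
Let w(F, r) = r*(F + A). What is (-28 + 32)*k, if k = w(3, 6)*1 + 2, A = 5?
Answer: 200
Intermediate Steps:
w(F, r) = r*(5 + F) (w(F, r) = r*(F + 5) = r*(5 + F))
k = 50 (k = (6*(5 + 3))*1 + 2 = (6*8)*1 + 2 = 48*1 + 2 = 48 + 2 = 50)
(-28 + 32)*k = (-28 + 32)*50 = 4*50 = 200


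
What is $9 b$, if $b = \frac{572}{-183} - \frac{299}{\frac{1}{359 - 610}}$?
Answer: $\frac{41200185}{61} \approx 6.7541 \cdot 10^{5}$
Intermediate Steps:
$b = \frac{13733395}{183}$ ($b = 572 \left(- \frac{1}{183}\right) - \frac{299}{\frac{1}{-251}} = - \frac{572}{183} - \frac{299}{- \frac{1}{251}} = - \frac{572}{183} - -75049 = - \frac{572}{183} + 75049 = \frac{13733395}{183} \approx 75046.0$)
$9 b = 9 \cdot \frac{13733395}{183} = \frac{41200185}{61}$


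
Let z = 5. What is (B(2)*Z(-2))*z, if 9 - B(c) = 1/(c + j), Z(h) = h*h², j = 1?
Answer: -1040/3 ≈ -346.67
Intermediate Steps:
Z(h) = h³
B(c) = 9 - 1/(1 + c) (B(c) = 9 - 1/(c + 1) = 9 - 1/(1 + c))
(B(2)*Z(-2))*z = (((8 + 9*2)/(1 + 2))*(-2)³)*5 = (((8 + 18)/3)*(-8))*5 = (((⅓)*26)*(-8))*5 = ((26/3)*(-8))*5 = -208/3*5 = -1040/3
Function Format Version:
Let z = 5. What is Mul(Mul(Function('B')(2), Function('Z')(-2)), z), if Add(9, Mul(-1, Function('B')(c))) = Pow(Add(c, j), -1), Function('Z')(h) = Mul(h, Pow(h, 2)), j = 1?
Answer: Rational(-1040, 3) ≈ -346.67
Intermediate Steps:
Function('Z')(h) = Pow(h, 3)
Function('B')(c) = Add(9, Mul(-1, Pow(Add(1, c), -1))) (Function('B')(c) = Add(9, Mul(-1, Pow(Add(c, 1), -1))) = Add(9, Mul(-1, Pow(Add(1, c), -1))))
Mul(Mul(Function('B')(2), Function('Z')(-2)), z) = Mul(Mul(Mul(Pow(Add(1, 2), -1), Add(8, Mul(9, 2))), Pow(-2, 3)), 5) = Mul(Mul(Mul(Pow(3, -1), Add(8, 18)), -8), 5) = Mul(Mul(Mul(Rational(1, 3), 26), -8), 5) = Mul(Mul(Rational(26, 3), -8), 5) = Mul(Rational(-208, 3), 5) = Rational(-1040, 3)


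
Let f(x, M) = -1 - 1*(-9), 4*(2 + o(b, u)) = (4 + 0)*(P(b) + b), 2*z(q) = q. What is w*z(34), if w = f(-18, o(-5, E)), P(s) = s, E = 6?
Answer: 136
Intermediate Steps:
z(q) = q/2
o(b, u) = -2 + 2*b (o(b, u) = -2 + ((4 + 0)*(b + b))/4 = -2 + (4*(2*b))/4 = -2 + (8*b)/4 = -2 + 2*b)
f(x, M) = 8 (f(x, M) = -1 + 9 = 8)
w = 8
w*z(34) = 8*((1/2)*34) = 8*17 = 136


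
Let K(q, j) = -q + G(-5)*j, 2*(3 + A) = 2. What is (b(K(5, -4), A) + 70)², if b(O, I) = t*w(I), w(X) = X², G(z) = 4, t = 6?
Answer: 8836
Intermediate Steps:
A = -2 (A = -3 + (½)*2 = -3 + 1 = -2)
K(q, j) = -q + 4*j
b(O, I) = 6*I²
(b(K(5, -4), A) + 70)² = (6*(-2)² + 70)² = (6*4 + 70)² = (24 + 70)² = 94² = 8836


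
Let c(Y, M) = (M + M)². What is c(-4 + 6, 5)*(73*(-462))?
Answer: -3372600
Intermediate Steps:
c(Y, M) = 4*M² (c(Y, M) = (2*M)² = 4*M²)
c(-4 + 6, 5)*(73*(-462)) = (4*5²)*(73*(-462)) = (4*25)*(-33726) = 100*(-33726) = -3372600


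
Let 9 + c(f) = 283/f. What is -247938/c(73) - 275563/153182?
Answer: 1386205282853/28645034 ≈ 48393.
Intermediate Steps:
c(f) = -9 + 283/f
-247938/c(73) - 275563/153182 = -247938/(-9 + 283/73) - 275563/153182 = -247938/(-374/73) - 275563/153182 = -247938*(-73/374) - 275563/153182 = 9049737/187 - 275563/153182 = 1386205282853/28645034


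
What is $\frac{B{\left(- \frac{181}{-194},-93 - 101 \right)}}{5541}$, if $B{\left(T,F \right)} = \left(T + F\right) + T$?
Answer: $- \frac{18637}{537477} \approx -0.034675$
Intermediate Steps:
$B{\left(T,F \right)} = F + 2 T$ ($B{\left(T,F \right)} = \left(F + T\right) + T = F + 2 T$)
$\frac{B{\left(- \frac{181}{-194},-93 - 101 \right)}}{5541} = \frac{\left(-93 - 101\right) + 2 \left(- \frac{181}{-194}\right)}{5541} = \left(\left(-93 - 101\right) + 2 \left(\left(-181\right) \left(- \frac{1}{194}\right)\right)\right) \frac{1}{5541} = \left(-194 + 2 \cdot \frac{181}{194}\right) \frac{1}{5541} = \left(-194 + \frac{181}{97}\right) \frac{1}{5541} = \left(- \frac{18637}{97}\right) \frac{1}{5541} = - \frac{18637}{537477}$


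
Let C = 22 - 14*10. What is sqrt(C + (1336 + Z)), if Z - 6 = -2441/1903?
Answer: sqrt(4427959393)/1903 ≈ 34.967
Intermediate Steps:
Z = 8977/1903 (Z = 6 - 2441/1903 = 8977/1903 ≈ 4.7173)
C = -118 (C = 22 - 140 = -118)
sqrt(C + (1336 + Z)) = sqrt(-118 + (1336 + 8977/1903)) = sqrt(-118 + 2551385/1903) = sqrt(2326831/1903) = sqrt(4427959393)/1903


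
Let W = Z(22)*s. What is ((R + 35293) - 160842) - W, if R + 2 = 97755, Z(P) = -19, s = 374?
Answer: -20690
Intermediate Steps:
R = 97753 (R = -2 + 97755 = 97753)
W = -7106 (W = -19*374 = -7106)
((R + 35293) - 160842) - W = ((97753 + 35293) - 160842) - 1*(-7106) = (133046 - 160842) + 7106 = -27796 + 7106 = -20690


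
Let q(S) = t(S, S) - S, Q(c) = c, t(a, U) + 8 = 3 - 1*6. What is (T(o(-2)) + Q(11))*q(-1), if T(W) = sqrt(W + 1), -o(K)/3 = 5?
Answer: -110 - 10*I*sqrt(14) ≈ -110.0 - 37.417*I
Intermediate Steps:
t(a, U) = -11 (t(a, U) = -8 + (3 - 1*6) = -8 + (3 - 6) = -8 - 3 = -11)
o(K) = -15 (o(K) = -3*5 = -15)
T(W) = sqrt(1 + W)
q(S) = -11 - S
(T(o(-2)) + Q(11))*q(-1) = (sqrt(1 - 15) + 11)*(-11 - 1*(-1)) = (sqrt(-14) + 11)*(-11 + 1) = (I*sqrt(14) + 11)*(-10) = (11 + I*sqrt(14))*(-10) = -110 - 10*I*sqrt(14)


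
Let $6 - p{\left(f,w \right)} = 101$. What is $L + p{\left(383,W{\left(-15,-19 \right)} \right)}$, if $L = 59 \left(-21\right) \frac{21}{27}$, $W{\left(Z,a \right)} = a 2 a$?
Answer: $- \frac{3176}{3} \approx -1058.7$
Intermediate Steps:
$W{\left(Z,a \right)} = 2 a^{2}$ ($W{\left(Z,a \right)} = 2 a a = 2 a^{2}$)
$p{\left(f,w \right)} = -95$ ($p{\left(f,w \right)} = 6 - 101 = -95$)
$L = - \frac{2891}{3}$ ($L = - 1239 \cdot 21 \cdot \frac{1}{27} = \left(-1239\right) \frac{7}{9} = - \frac{2891}{3} \approx -963.67$)
$L + p{\left(383,W{\left(-15,-19 \right)} \right)} = - \frac{2891}{3} - 95 = - \frac{3176}{3}$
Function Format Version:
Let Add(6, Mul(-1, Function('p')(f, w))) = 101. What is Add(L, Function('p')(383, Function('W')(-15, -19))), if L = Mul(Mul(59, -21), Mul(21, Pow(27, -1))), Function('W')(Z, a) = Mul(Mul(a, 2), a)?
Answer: Rational(-3176, 3) ≈ -1058.7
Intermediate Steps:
Function('W')(Z, a) = Mul(2, Pow(a, 2)) (Function('W')(Z, a) = Mul(Mul(2, a), a) = Mul(2, Pow(a, 2)))
Function('p')(f, w) = -95 (Function('p')(f, w) = Add(6, Mul(-1, 101)) = Add(6, -101) = -95)
L = Rational(-2891, 3) (L = Mul(-1239, Mul(21, Rational(1, 27))) = Mul(-1239, Rational(7, 9)) = Rational(-2891, 3) ≈ -963.67)
Add(L, Function('p')(383, Function('W')(-15, -19))) = Add(Rational(-2891, 3), -95) = Rational(-3176, 3)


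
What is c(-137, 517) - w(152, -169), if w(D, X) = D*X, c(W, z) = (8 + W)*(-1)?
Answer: 25817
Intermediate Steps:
c(W, z) = -8 - W
c(-137, 517) - w(152, -169) = (-8 - 1*(-137)) - 152*(-169) = (-8 + 137) - 1*(-25688) = 129 + 25688 = 25817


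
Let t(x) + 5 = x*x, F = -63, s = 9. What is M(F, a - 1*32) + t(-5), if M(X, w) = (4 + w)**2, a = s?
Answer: 381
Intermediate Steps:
a = 9
t(x) = -5 + x**2 (t(x) = -5 + x*x = -5 + x**2)
M(F, a - 1*32) + t(-5) = (4 + (9 - 1*32))**2 + (-5 + (-5)**2) = (4 + (9 - 32))**2 + (-5 + 25) = (4 - 23)**2 + 20 = (-19)**2 + 20 = 361 + 20 = 381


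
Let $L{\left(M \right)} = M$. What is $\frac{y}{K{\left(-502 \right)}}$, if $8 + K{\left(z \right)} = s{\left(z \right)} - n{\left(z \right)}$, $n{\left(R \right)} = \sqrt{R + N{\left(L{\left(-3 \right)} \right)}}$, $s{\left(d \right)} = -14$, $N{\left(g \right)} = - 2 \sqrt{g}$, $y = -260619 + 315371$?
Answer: $- \frac{54752}{22 + \sqrt{2} \sqrt{-251 - i \sqrt{3}}} \approx -1221.7 - 1239.9 i$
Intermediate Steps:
$y = 54752$
$n{\left(R \right)} = \sqrt{R - 2 i \sqrt{3}}$ ($n{\left(R \right)} = \sqrt{R - 2 \sqrt{-3}} = \sqrt{R - 2 i \sqrt{3}}$)
$K{\left(z \right)} = -22 - \sqrt{z - 2 i \sqrt{3}}$ ($K{\left(z \right)} = -8 - \left(14 + \sqrt{z - 2 i \sqrt{3}}\right) = -22 - \sqrt{z - 2 i \sqrt{3}}$)
$\frac{y}{K{\left(-502 \right)}} = \frac{54752}{-22 - \sqrt{-502 - 2 i \sqrt{3}}}$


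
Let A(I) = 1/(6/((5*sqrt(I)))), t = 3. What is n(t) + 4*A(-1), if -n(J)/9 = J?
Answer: -27 + 10*I/3 ≈ -27.0 + 3.3333*I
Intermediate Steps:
n(J) = -9*J
A(I) = 5*sqrt(I)/6 (A(I) = 1/(6*(1/(5*sqrt(I)))) = 1/(6/(5*sqrt(I))) = 5*sqrt(I)/6)
n(t) + 4*A(-1) = -9*3 + 4*(5*sqrt(-1)/6) = -27 + 4*(5*I/6) = -27 + 10*I/3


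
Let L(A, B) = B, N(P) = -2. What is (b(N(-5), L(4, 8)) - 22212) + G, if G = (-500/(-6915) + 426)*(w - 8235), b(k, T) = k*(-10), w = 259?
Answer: -4730613344/1383 ≈ -3.4205e+6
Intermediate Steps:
b(k, T) = -10*k
G = -4699921808/1383 (G = (-500/(-6915) + 426)*(259 - 8235) = (-500*(-1/6915) + 426)*(-7976) = (100/1383 + 426)*(-7976) = (589258/1383)*(-7976) = -4699921808/1383 ≈ -3.3984e+6)
(b(N(-5), L(4, 8)) - 22212) + G = (-10*(-2) - 22212) - 4699921808/1383 = (20 - 22212) - 4699921808/1383 = -22192 - 4699921808/1383 = -4730613344/1383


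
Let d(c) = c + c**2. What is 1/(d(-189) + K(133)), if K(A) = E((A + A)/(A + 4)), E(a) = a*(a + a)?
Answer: 18769/667041620 ≈ 2.8138e-5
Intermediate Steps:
E(a) = 2*a**2 (E(a) = a*(2*a) = 2*a**2)
K(A) = 8*A**2/(4 + A)**2 (K(A) = 2*((A + A)/(A + 4))**2 = 2*((2*A)/(4 + A))**2 = 2*(2*A/(4 + A))**2 = 2*(4*A**2/(4 + A)**2) = 8*A**2/(4 + A)**2)
1/(d(-189) + K(133)) = 1/(-189*(1 - 189) + 8*133**2/(4 + 133)**2) = 1/(-189*(-188) + 8*17689/137**2) = 1/(35532 + 8*17689*(1/18769)) = 1/(35532 + 141512/18769) = 1/(667041620/18769) = 18769/667041620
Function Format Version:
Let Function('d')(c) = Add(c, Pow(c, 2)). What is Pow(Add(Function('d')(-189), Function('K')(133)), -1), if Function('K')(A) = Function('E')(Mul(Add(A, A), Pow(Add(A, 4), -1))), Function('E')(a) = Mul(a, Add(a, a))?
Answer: Rational(18769, 667041620) ≈ 2.8138e-5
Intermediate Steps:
Function('E')(a) = Mul(2, Pow(a, 2)) (Function('E')(a) = Mul(a, Mul(2, a)) = Mul(2, Pow(a, 2)))
Function('K')(A) = Mul(8, Pow(A, 2), Pow(Add(4, A), -2)) (Function('K')(A) = Mul(2, Pow(Mul(Add(A, A), Pow(Add(A, 4), -1)), 2)) = Mul(2, Pow(Mul(Mul(2, A), Pow(Add(4, A), -1)), 2)) = Mul(2, Pow(Mul(2, A, Pow(Add(4, A), -1)), 2)) = Mul(2, Mul(4, Pow(A, 2), Pow(Add(4, A), -2))) = Mul(8, Pow(A, 2), Pow(Add(4, A), -2)))
Pow(Add(Function('d')(-189), Function('K')(133)), -1) = Pow(Add(Mul(-189, Add(1, -189)), Mul(8, Pow(133, 2), Pow(Add(4, 133), -2))), -1) = Pow(Add(Mul(-189, -188), Mul(8, 17689, Pow(137, -2))), -1) = Pow(Add(35532, Mul(8, 17689, Rational(1, 18769))), -1) = Pow(Add(35532, Rational(141512, 18769)), -1) = Pow(Rational(667041620, 18769), -1) = Rational(18769, 667041620)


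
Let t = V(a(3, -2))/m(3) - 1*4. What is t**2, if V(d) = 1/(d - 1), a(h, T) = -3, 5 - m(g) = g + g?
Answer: 225/16 ≈ 14.063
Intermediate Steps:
m(g) = 5 - 2*g (m(g) = 5 - (g + g) = 5 - 2*g)
V(d) = 1/(-1 + d)
t = -15/4 (t = 1/((-1 - 3)*(5 - 2*3)) - 1*4 = 1/((-4)*(5 - 6)) - 4 = -1/4/(-1) - 4 = -1/4*(-1) - 4 = 1/4 - 4 = -15/4 ≈ -3.7500)
t**2 = (-15/4)**2 = 225/16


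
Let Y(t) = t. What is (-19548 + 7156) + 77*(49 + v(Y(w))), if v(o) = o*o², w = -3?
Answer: -10698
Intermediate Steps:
v(o) = o³
(-19548 + 7156) + 77*(49 + v(Y(w))) = (-19548 + 7156) + 77*(49 + (-3)³) = -12392 + 77*(49 - 27) = -12392 + 77*22 = -12392 + 1694 = -10698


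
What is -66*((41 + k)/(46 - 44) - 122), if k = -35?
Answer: 7854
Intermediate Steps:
-66*((41 + k)/(46 - 44) - 122) = -66*((41 - 35)/(46 - 44) - 122) = -66*(6/2 - 122) = -66*(6*(½) - 122) = -66*(3 - 122) = -66*(-119) = 7854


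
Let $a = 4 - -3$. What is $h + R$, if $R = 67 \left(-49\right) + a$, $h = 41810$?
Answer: $38534$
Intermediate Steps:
$a = 7$ ($a = 4 + 3 = 7$)
$R = -3276$ ($R = 67 \left(-49\right) + 7 = -3283 + 7 = -3276$)
$h + R = 41810 - 3276 = 38534$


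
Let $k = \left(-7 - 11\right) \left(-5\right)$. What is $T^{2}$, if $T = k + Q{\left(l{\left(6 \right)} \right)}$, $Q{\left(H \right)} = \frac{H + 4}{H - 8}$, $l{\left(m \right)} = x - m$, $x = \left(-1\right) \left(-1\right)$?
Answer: $\frac{1371241}{169} \approx 8113.9$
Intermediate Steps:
$k = 90$ ($k = \left(-18\right) \left(-5\right) = 90$)
$x = 1$
$l{\left(m \right)} = 1 - m$
$Q{\left(H \right)} = \frac{4 + H}{-8 + H}$
$T = \frac{1171}{13}$ ($T = 90 + \frac{4 + \left(1 - 6\right)}{-8 + \left(1 - 6\right)} = 90 + \frac{4 - 5}{-8 - 5} = 90 + \frac{1}{-13} \left(-1\right) = 90 - - \frac{1}{13} = 90 + \frac{1}{13} = \frac{1171}{13} \approx 90.077$)
$T^{2} = \left(\frac{1171}{13}\right)^{2} = \frac{1371241}{169}$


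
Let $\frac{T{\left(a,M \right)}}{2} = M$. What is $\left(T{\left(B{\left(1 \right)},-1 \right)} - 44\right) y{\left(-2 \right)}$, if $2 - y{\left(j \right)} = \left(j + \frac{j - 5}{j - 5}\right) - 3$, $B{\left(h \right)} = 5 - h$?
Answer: $-276$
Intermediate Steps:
$T{\left(a,M \right)} = 2 M$
$y{\left(j \right)} = 4 - j$ ($y{\left(j \right)} = 2 - \left(\left(j + \frac{j - 5}{j - 5}\right) - 3\right) = 2 - \left(\left(j + \frac{-5 + j}{-5 + j}\right) - 3\right) = 2 - \left(\left(j + 1\right) - 3\right) = 2 - \left(\left(1 + j\right) - 3\right) = 2 - \left(-2 + j\right) = 4 - j$)
$\left(T{\left(B{\left(1 \right)},-1 \right)} - 44\right) y{\left(-2 \right)} = \left(2 \left(-1\right) - 44\right) \left(4 - -2\right) = \left(-2 - 44\right) \left(4 + 2\right) = \left(-46\right) 6 = -276$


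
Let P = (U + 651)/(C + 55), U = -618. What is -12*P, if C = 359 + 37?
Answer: -36/41 ≈ -0.87805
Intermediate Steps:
C = 396
P = 3/41 (P = (-618 + 651)/(396 + 55) = 33/451 = 33*(1/451) = 3/41 ≈ 0.073171)
-12*P = -12*3/41 = -36/41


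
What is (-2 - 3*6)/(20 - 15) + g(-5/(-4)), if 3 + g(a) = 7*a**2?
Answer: 63/16 ≈ 3.9375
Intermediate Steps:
g(a) = -3 + 7*a**2
(-2 - 3*6)/(20 - 15) + g(-5/(-4)) = (-2 - 3*6)/(20 - 15) + (-3 + 7*(-5/(-4))**2) = (-2 - 18)/5 + (-3 + 7*(-5*(-1/4))**2) = (1/5)*(-20) + (-3 + 7*(5/4)**2) = -4 + (-3 + 7*(25/16)) = -4 + (-3 + 175/16) = -4 + 127/16 = 63/16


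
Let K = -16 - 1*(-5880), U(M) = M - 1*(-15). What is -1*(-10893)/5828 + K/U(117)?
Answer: 8903317/192324 ≈ 46.293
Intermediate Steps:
U(M) = 15 + M (U(M) = M + 15 = 15 + M)
K = 5864 (K = -16 + 5880 = 5864)
-1*(-10893)/5828 + K/U(117) = -1*(-10893)/5828 + 5864/(15 + 117) = 10893*(1/5828) + 5864/132 = 10893/5828 + 5864*(1/132) = 10893/5828 + 1466/33 = 8903317/192324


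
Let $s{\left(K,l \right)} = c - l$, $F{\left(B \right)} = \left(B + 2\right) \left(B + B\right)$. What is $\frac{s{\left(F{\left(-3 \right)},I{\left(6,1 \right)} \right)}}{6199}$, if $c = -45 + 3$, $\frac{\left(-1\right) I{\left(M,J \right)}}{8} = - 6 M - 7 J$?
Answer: $- \frac{386}{6199} \approx -0.062268$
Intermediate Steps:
$I{\left(M,J \right)} = 48 M + 56 J$ ($I{\left(M,J \right)} = - 8 \left(- 6 M - 7 J\right) = - 8 \left(- 7 J - 6 M\right) = 48 M + 56 J$)
$c = -42$
$F{\left(B \right)} = 2 B \left(2 + B\right)$ ($F{\left(B \right)} = \left(2 + B\right) 2 B = 2 B \left(2 + B\right)$)
$s{\left(K,l \right)} = -42 - l$
$\frac{s{\left(F{\left(-3 \right)},I{\left(6,1 \right)} \right)}}{6199} = \frac{-42 - \left(48 \cdot 6 + 56 \cdot 1\right)}{6199} = \left(-42 - \left(288 + 56\right)\right) \frac{1}{6199} = \left(-42 - 344\right) \frac{1}{6199} = \left(-386\right) \frac{1}{6199} = - \frac{386}{6199}$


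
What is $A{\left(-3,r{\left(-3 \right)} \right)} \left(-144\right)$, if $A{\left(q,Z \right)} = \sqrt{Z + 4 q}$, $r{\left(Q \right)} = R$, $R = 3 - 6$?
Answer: $- 144 i \sqrt{15} \approx - 557.71 i$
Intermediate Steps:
$R = -3$ ($R = 3 - 6 = -3$)
$r{\left(Q \right)} = -3$
$A{\left(-3,r{\left(-3 \right)} \right)} \left(-144\right) = \sqrt{-3 + 4 \left(-3\right)} \left(-144\right) = \sqrt{-3 - 12} \left(-144\right) = \sqrt{-15} \left(-144\right) = i \sqrt{15} \left(-144\right) = - 144 i \sqrt{15}$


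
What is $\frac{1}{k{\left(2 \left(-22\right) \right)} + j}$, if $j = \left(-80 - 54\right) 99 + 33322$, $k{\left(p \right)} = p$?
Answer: $\frac{1}{20012} \approx 4.997 \cdot 10^{-5}$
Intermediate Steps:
$j = 20056$ ($j = \left(-134\right) 99 + 33322 = -13266 + 33322 = 20056$)
$\frac{1}{k{\left(2 \left(-22\right) \right)} + j} = \frac{1}{2 \left(-22\right) + 20056} = \frac{1}{-44 + 20056} = \frac{1}{20012}$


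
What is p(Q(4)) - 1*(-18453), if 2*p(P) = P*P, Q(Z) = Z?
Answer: 18461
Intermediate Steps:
p(P) = P²/2 (p(P) = (P*P)/2 = P²/2)
p(Q(4)) - 1*(-18453) = (½)*4² - 1*(-18453) = (½)*16 + 18453 = 8 + 18453 = 18461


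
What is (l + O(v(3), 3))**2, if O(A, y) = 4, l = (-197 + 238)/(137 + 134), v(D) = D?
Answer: 1265625/73441 ≈ 17.233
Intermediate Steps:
l = 41/271 ≈ 0.15129
(l + O(v(3), 3))**2 = (41/271 + 4)**2 = (1125/271)**2 = 1265625/73441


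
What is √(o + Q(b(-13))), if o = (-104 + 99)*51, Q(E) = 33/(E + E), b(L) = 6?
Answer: I*√1009/2 ≈ 15.882*I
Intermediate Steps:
Q(E) = 33/(2*E) (Q(E) = 33/((2*E)) = 33*(1/(2*E)) = 33/(2*E))
o = -255 (o = -5*51 = -255)
√(o + Q(b(-13))) = √(-255 + (33/2)/6) = √(-255 + (33/2)*(⅙)) = √(-255 + 11/4) = √(-1009/4) = I*√1009/2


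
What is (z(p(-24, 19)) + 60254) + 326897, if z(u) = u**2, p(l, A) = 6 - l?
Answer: 388051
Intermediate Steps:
(z(p(-24, 19)) + 60254) + 326897 = ((6 - 1*(-24))**2 + 60254) + 326897 = ((6 + 24)**2 + 60254) + 326897 = (30**2 + 60254) + 326897 = (900 + 60254) + 326897 = 61154 + 326897 = 388051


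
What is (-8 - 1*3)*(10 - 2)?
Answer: -88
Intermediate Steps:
(-8 - 1*3)*(10 - 2) = (-8 - 3)*8 = -11*8 = -88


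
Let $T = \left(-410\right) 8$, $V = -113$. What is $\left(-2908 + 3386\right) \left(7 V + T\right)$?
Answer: $-1945938$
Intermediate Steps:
$T = -3280$
$\left(-2908 + 3386\right) \left(7 V + T\right) = \left(-2908 + 3386\right) \left(7 \left(-113\right) - 3280\right) = 478 \left(-791 - 3280\right) = 478 \left(-4071\right) = -1945938$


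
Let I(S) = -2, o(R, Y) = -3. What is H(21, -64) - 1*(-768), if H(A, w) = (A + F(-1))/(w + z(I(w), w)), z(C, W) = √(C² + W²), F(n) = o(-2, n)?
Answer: 1056 + 45*√41 ≈ 1344.1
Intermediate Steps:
F(n) = -3
H(A, w) = (-3 + A)/(w + √(4 + w²)) (H(A, w) = (A - 3)/(w + √((-2)² + w²)) = (-3 + A)/(w + √(4 + w²)))
H(21, -64) - 1*(-768) = (-3 + 21)/(-64 + √(4 + (-64)²)) - 1*(-768) = 18/(-64 + √(4 + 4096)) + 768 = 18/(-64 + √4100) + 768 = 18/(-64 + 10*√41) + 768 = 768 + 18/(-64 + 10*√41)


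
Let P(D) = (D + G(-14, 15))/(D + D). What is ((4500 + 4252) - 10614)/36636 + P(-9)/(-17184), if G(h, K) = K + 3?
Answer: -5329715/104925504 ≈ -0.050795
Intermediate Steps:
G(h, K) = 3 + K
P(D) = (18 + D)/(2*D) (P(D) = (D + (3 + 15))/(D + D) = (D + 18)/((2*D)) = (18 + D)*(1/(2*D)) = (18 + D)/(2*D))
((4500 + 4252) - 10614)/36636 + P(-9)/(-17184) = ((4500 + 4252) - 10614)/36636 + ((½)*(18 - 9)/(-9))/(-17184) = (8752 - 10614)*(1/36636) + ((½)*(-⅑)*9)*(-1/17184) = -1862*1/36636 - ½*(-1/17184) = -931/18318 + 1/34368 = -5329715/104925504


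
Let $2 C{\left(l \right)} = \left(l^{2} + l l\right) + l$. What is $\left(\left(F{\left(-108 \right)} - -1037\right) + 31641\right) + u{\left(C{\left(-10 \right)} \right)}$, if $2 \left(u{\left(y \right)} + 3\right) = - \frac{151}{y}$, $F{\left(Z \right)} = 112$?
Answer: $\frac{6229379}{190} \approx 32786.0$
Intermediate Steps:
$C{\left(l \right)} = l^{2} + \frac{l}{2}$ ($C{\left(l \right)} = \frac{\left(l^{2} + l l\right) + l}{2} = \frac{\left(l^{2} + l^{2}\right) + l}{2} = \frac{2 l^{2} + l}{2} = \frac{l + 2 l^{2}}{2} = l^{2} + \frac{l}{2}$)
$u{\left(y \right)} = -3 - \frac{151}{2 y}$ ($u{\left(y \right)} = -3 + \frac{\left(-151\right) \frac{1}{y}}{2} = -3 - \frac{151}{2 y}$)
$\left(\left(F{\left(-108 \right)} - -1037\right) + 31641\right) + u{\left(C{\left(-10 \right)} \right)} = \left(\left(112 - -1037\right) + 31641\right) - \left(3 + \frac{151}{2 \left(- 10 \left(\frac{1}{2} - 10\right)\right)}\right) = \left(\left(112 + 1037\right) + 31641\right) - \left(3 + \frac{151}{2 \left(\left(-10\right) \left(- \frac{19}{2}\right)\right)}\right) = \left(1149 + 31641\right) - \left(3 + \frac{151}{2 \cdot 95}\right) = 32790 - \frac{721}{190} = \frac{6229379}{190}$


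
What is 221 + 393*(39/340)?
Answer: 90467/340 ≈ 266.08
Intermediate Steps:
221 + 393*(39/340) = 221 + 15327/340 = 90467/340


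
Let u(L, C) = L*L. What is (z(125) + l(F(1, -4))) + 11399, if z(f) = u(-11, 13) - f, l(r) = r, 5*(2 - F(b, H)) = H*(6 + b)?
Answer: 57013/5 ≈ 11403.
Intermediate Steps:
F(b, H) = 2 - H*(6 + b)/5
u(L, C) = L²
z(f) = 121 - f (z(f) = (-11)² - f = 121 - f)
(z(125) + l(F(1, -4))) + 11399 = ((121 - 1*125) + (2 - 6/5*(-4) - ⅕*(-4)*1)) + 11399 = ((121 - 125) + (2 + 24/5 + ⅘)) + 11399 = (-4 + 38/5) + 11399 = 18/5 + 11399 = 57013/5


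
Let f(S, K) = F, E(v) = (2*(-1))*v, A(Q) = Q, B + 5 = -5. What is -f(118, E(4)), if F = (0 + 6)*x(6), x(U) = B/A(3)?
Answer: 20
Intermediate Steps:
B = -10 (B = -5 - 5 = -10)
x(U) = -10/3
E(v) = -2*v
F = -20 (F = (0 + 6)*(-10/3) = 6*(-10/3) = -20)
f(S, K) = -20
-f(118, E(4)) = -1*(-20) = 20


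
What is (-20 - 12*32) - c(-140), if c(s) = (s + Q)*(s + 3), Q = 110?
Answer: -4514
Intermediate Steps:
c(s) = (3 + s)*(110 + s) (c(s) = (s + 110)*(s + 3) = (110 + s)*(3 + s) = (3 + s)*(110 + s))
(-20 - 12*32) - c(-140) = (-20 - 12*32) - (330 + (-140)**2 + 113*(-140)) = (-20 - 384) - (330 + 19600 - 15820) = -404 - 1*4110 = -404 - 4110 = -4514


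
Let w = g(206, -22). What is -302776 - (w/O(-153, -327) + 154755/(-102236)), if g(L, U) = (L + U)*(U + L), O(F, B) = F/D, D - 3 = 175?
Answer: -4119919455445/15642108 ≈ -2.6339e+5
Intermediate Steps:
D = 178 (D = 3 + 175 = 178)
O(F, B) = F/178
g(L, U) = (L + U)² (g(L, U) = (L + U)*(L + U) = (L + U)²)
w = 33856 (w = (206 - 22)² = 184² = 33856)
-302776 - (w/O(-153, -327) + 154755/(-102236)) = -302776 - (33856/(((1/178)*(-153))) + 154755/(-102236)) = -302776 - (33856/(-153/178) + 154755*(-1/102236)) = -302776 - (33856*(-178/153) - 154755/102236) = -302776 - (-6026368/153 - 154755/102236) = -302776 - 1*(-616135436363/15642108) = -302776 + 616135436363/15642108 = -4119919455445/15642108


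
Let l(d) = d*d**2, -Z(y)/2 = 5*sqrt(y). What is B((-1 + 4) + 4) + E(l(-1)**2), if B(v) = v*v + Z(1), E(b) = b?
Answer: 40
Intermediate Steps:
Z(y) = -10*sqrt(y)
l(d) = d**3
B(v) = -10 + v**2 (B(v) = v*v - 10*sqrt(1) = v**2 - 10*1 = v**2 - 10 = -10 + v**2)
B((-1 + 4) + 4) + E(l(-1)**2) = (-10 + ((-1 + 4) + 4)**2) + ((-1)**3)**2 = (-10 + (3 + 4)**2) + (-1)**2 = (-10 + 7**2) + 1 = (-10 + 49) + 1 = 39 + 1 = 40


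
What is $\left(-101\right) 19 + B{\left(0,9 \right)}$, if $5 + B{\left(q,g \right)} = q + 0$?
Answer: $-1924$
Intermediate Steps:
$B{\left(q,g \right)} = -5 + q$ ($B{\left(q,g \right)} = -5 + \left(q + 0\right) = -5 + q$)
$\left(-101\right) 19 + B{\left(0,9 \right)} = \left(-101\right) 19 + \left(-5 + 0\right) = -1919 - 5 = -1924$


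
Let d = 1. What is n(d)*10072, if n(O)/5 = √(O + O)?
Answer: 50360*√2 ≈ 71220.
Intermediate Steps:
n(O) = 5*√2*√O (n(O) = 5*√(O + O) = 5*√(2*O) = 5*(√2*√O) = 5*√2*√O)
n(d)*10072 = (5*√2*√1)*10072 = (5*√2*1)*10072 = (5*√2)*10072 = 50360*√2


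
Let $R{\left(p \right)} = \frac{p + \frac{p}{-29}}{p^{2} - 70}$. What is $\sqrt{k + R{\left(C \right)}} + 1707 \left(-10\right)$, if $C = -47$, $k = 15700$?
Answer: $-17070 + \frac{2 \sqrt{15102771063726}}{62031} \approx -16945.0$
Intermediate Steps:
$R{\left(p \right)} = \frac{28 p}{29 \left(-70 + p^{2}\right)}$ ($R{\left(p \right)} = \frac{p + p \left(- \frac{1}{29}\right)}{-70 + p^{2}} = \frac{p - \frac{p}{29}}{-70 + p^{2}} = \frac{\frac{28}{29} p}{-70 + p^{2}} = \frac{28 p}{29 \left(-70 + p^{2}\right)}$)
$\sqrt{k + R{\left(C \right)}} + 1707 \left(-10\right) = \sqrt{15700 + \frac{28}{29} \left(-47\right) \frac{1}{-70 + \left(-47\right)^{2}}} + 1707 \left(-10\right) = \sqrt{15700 + \frac{28}{29} \left(-47\right) \frac{1}{-70 + 2209}} - 17070 = \sqrt{15700 + \frac{28}{29} \left(-47\right) \frac{1}{2139}} - 17070 = \sqrt{15700 - \frac{1316}{62031}} - 17070 = \sqrt{\frac{973885384}{62031}} - 17070 = \frac{2 \sqrt{15102771063726}}{62031} - 17070 = -17070 + \frac{2 \sqrt{15102771063726}}{62031}$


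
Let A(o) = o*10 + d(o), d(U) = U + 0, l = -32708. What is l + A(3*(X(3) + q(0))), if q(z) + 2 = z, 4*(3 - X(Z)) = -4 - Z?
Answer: -130469/4 ≈ -32617.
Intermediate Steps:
X(Z) = 4 + Z/4 (X(Z) = 3 - (-4 - Z)/4 = 3 + (1 + Z/4) = 4 + Z/4)
q(z) = -2 + z
d(U) = U
A(o) = 11*o (A(o) = o*10 + o = 10*o + o = 11*o)
l + A(3*(X(3) + q(0))) = -32708 + 11*(3*((4 + (1/4)*3) + (-2 + 0))) = -32708 + 11*(3*((4 + 3/4) - 2)) = -32708 + 11*(3*(19/4 - 2)) = -32708 + 11*(3*(11/4)) = -32708 + 11*(33/4) = -32708 + 363/4 = -130469/4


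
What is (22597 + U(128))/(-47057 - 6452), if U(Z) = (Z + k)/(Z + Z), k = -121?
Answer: -5784839/13698304 ≈ -0.42230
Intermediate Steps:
U(Z) = (-121 + Z)/(2*Z) (U(Z) = (Z - 121)/(Z + Z) = (-121 + Z)/((2*Z)) = (-121 + Z)*(1/(2*Z)) = (-121 + Z)/(2*Z))
(22597 + U(128))/(-47057 - 6452) = (22597 + (1/2)*(-121 + 128)/128)/(-47057 - 6452) = (22597 + (1/2)*(1/128)*7)/(-53509) = (22597 + 7/256)*(-1/53509) = (5784839/256)*(-1/53509) = -5784839/13698304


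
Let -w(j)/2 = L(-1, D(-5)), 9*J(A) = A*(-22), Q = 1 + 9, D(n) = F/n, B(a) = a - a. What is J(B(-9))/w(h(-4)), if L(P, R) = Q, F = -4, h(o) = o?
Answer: 0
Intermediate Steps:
B(a) = 0
D(n) = -4/n
Q = 10
J(A) = -22*A/9 (J(A) = (A*(-22))/9 = (-22*A)/9 = -22*A/9)
L(P, R) = 10
w(j) = -20 (w(j) = -2*10 = -20)
J(B(-9))/w(h(-4)) = -22/9*0/(-20) = 0*(-1/20) = 0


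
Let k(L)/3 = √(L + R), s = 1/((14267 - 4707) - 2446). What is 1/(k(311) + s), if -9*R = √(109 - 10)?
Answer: 1/(1/7114 + 3*√(311 - √11/3)) ≈ 0.018935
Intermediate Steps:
R = -√11/3 (R = -√(109 - 10)/9 = -√11/3 ≈ -1.1055)
s = 1/7114 (s = 1/(9560 - 2446) = 1/7114 ≈ 0.00014057)
k(L) = 3*√(L - √11/3)
1/(k(311) + s) = 1/(√(-3*√11 + 9*311) + 1/7114) = 1/(√(-3*√11 + 2799) + 1/7114) = 1/(√(2799 - 3*√11) + 1/7114) = 1/(1/7114 + √(2799 - 3*√11))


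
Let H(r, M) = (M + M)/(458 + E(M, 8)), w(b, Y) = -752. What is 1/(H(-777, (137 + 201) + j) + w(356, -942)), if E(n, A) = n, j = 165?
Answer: -961/721666 ≈ -0.0013316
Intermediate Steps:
H(r, M) = 2*M/(458 + M) (H(r, M) = (M + M)/(458 + M) = (2*M)/(458 + M) = 2*M/(458 + M))
1/(H(-777, (137 + 201) + j) + w(356, -942)) = 1/(2*((137 + 201) + 165)/(458 + ((137 + 201) + 165)) - 752) = 1/(2*(338 + 165)/(458 + (338 + 165)) - 752) = 1/(2*503/(458 + 503) - 752) = 1/(2*503/961 - 752) = 1/(2*503*(1/961) - 752) = 1/(1006/961 - 752) = 1/(-721666/961) = -961/721666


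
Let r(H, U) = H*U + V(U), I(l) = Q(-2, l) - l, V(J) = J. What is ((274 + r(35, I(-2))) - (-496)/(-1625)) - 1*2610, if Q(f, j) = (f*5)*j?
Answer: -2509496/1625 ≈ -1544.3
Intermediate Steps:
Q(f, j) = 5*f*j (Q(f, j) = (5*f)*j = 5*f*j)
I(l) = -11*l (I(l) = 5*(-2)*l - l = -10*l - l = -11*l)
r(H, U) = U + H*U (r(H, U) = H*U + U = U + H*U)
((274 + r(35, I(-2))) - (-496)/(-1625)) - 1*2610 = ((274 + (-11*(-2))*(1 + 35)) - (-496)/(-1625)) - 1*2610 = ((274 + 22*36) - (-496)*(-1)/1625) - 2610 = ((274 + 792) - 1*496/1625) - 2610 = (1066 - 496/1625) - 2610 = 1731754/1625 - 2610 = -2509496/1625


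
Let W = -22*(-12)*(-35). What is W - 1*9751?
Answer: -18991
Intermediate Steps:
W = -9240 (W = 264*(-35) = -9240)
W - 1*9751 = -9240 - 1*9751 = -9240 - 9751 = -18991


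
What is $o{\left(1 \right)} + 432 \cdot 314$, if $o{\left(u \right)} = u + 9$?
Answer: $135658$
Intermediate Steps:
$o{\left(u \right)} = 9 + u$
$o{\left(1 \right)} + 432 \cdot 314 = \left(9 + 1\right) + 432 \cdot 314 = 10 + 135648 = 135658$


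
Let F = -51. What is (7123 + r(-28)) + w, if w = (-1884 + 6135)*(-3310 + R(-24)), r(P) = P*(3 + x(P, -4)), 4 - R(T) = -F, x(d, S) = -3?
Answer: -14263484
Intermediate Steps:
R(T) = -47 (R(T) = 4 - (-1)*(-51) = 4 - 1*51 = 4 - 51 = -47)
r(P) = 0 (r(P) = P*(3 - 3) = P*0 = 0)
w = -14270607 (w = (-1884 + 6135)*(-3310 - 47) = 4251*(-3357) = -14270607)
(7123 + r(-28)) + w = (7123 + 0) - 14270607 = 7123 - 14270607 = -14263484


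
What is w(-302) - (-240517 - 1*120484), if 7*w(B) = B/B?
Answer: 2527008/7 ≈ 3.6100e+5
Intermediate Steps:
w(B) = 1/7 (w(B) = (B/B)/7 = (1/7)*1 = 1/7)
w(-302) - (-240517 - 1*120484) = 1/7 - (-240517 - 1*120484) = 1/7 - (-240517 - 120484) = 1/7 - 1*(-361001) = 1/7 + 361001 = 2527008/7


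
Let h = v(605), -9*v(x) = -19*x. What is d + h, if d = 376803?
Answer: 3402722/9 ≈ 3.7808e+5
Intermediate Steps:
v(x) = 19*x/9 (v(x) = -(-19)*x/9 = 19*x/9)
h = 11495/9 (h = (19/9)*605 = 11495/9 ≈ 1277.2)
d + h = 376803 + 11495/9 = 3402722/9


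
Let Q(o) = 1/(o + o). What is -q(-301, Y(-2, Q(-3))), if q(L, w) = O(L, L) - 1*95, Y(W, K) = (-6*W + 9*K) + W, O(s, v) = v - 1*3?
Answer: 399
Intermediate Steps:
O(s, v) = -3 + v (O(s, v) = v - 3 = -3 + v)
Q(o) = 1/(2*o)
Y(W, K) = -5*W + 9*K
q(L, w) = -98 + L (q(L, w) = (-3 + L) - 1*95 = (-3 + L) - 95 = -98 + L)
-q(-301, Y(-2, Q(-3))) = -(-98 - 301) = -1*(-399) = 399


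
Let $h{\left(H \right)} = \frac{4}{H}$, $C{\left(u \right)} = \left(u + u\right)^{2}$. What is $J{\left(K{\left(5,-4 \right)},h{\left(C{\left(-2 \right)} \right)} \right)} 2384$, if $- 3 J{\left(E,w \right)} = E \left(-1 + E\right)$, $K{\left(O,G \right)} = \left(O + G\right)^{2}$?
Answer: $0$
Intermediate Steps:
$K{\left(O,G \right)} = \left(G + O\right)^{2}$
$C{\left(u \right)} = 4 u^{2}$ ($C{\left(u \right)} = \left(2 u\right)^{2} = 4 u^{2}$)
$J{\left(E,w \right)} = - \frac{E \left(-1 + E\right)}{3}$
$J{\left(K{\left(5,-4 \right)},h{\left(C{\left(-2 \right)} \right)} \right)} 2384 = \frac{\left(-4 + 5\right)^{2} \left(1 - \left(-4 + 5\right)^{2}\right)}{3} \cdot 2384 = \frac{1^{2} \left(1 - 1^{2}\right)}{3} \cdot 2384 = \frac{1}{3} \cdot 1 \left(1 - 1\right) 2384 = \frac{1}{3} \cdot 1 \cdot 0 \cdot 2384 = 0 \cdot 2384 = 0$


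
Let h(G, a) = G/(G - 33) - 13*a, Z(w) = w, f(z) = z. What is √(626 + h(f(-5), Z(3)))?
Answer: 3*√94202/38 ≈ 24.231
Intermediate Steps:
h(G, a) = -13*a + G/(-33 + G) (h(G, a) = G/(-33 + G) - 13*a = -13*a + G/(-33 + G))
√(626 + h(f(-5), Z(3))) = √(626 + (-5 + 429*3 - 13*(-5)*3)/(-33 - 5)) = √(626 + (-5 + 1287 + 195)/(-38)) = √(626 - 1/38*1477) = √(626 - 1477/38) = √(22311/38) = 3*√94202/38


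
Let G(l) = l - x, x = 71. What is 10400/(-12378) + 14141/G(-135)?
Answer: -88589849/1274934 ≈ -69.486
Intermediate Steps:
G(l) = -71 + l (G(l) = l - 1*71 = l - 71 = -71 + l)
10400/(-12378) + 14141/G(-135) = 10400/(-12378) + 14141/(-71 - 135) = 10400*(-1/12378) + 14141/(-206) = -5200/6189 + 14141*(-1/206) = -5200/6189 - 14141/206 = -88589849/1274934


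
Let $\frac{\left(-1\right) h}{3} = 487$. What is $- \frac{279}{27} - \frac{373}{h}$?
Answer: $- \frac{4908}{487} \approx -10.078$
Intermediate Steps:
$h = -1461$ ($h = \left(-3\right) 487 = -1461$)
$- \frac{279}{27} - \frac{373}{h} = - \frac{279}{27} - \frac{373}{-1461} = \left(-279\right) \frac{1}{27} - - \frac{373}{1461} = - \frac{31}{3} + \frac{373}{1461} = - \frac{4908}{487}$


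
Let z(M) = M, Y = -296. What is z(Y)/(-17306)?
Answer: 148/8653 ≈ 0.017104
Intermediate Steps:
z(Y)/(-17306) = -296/(-17306) = -296*(-1/17306) = 148/8653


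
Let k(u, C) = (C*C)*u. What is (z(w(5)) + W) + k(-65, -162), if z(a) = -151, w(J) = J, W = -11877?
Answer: -1717888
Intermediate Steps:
k(u, C) = u*C² (k(u, C) = C²*u = u*C²)
(z(w(5)) + W) + k(-65, -162) = (-151 - 11877) - 65*(-162)² = -12028 - 65*26244 = -12028 - 1705860 = -1717888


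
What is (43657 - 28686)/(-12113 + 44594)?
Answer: 14971/32481 ≈ 0.46092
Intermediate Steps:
(43657 - 28686)/(-12113 + 44594) = 14971/32481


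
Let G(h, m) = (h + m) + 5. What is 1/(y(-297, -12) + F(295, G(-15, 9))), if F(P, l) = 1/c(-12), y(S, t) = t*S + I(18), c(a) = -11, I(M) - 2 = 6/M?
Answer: 33/117686 ≈ 0.00028041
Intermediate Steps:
I(M) = 2 + 6/M
y(S, t) = 7/3 + S*t (y(S, t) = t*S + (2 + 6/18) = S*t + (2 + 6*(1/18)) = S*t + (2 + 1/3) = S*t + 7/3 = 7/3 + S*t)
G(h, m) = 5 + h + m
F(P, l) = -1/11 (F(P, l) = 1/(-11) = -1/11)
1/(y(-297, -12) + F(295, G(-15, 9))) = 1/((7/3 - 297*(-12)) - 1/11) = 1/((7/3 + 3564) - 1/11) = 1/(10699/3 - 1/11) = 1/(117686/33) = 33/117686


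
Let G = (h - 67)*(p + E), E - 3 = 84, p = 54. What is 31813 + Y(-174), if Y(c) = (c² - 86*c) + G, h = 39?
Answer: 73105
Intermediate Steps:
E = 87 (E = 3 + 84 = 87)
G = -3948 (G = (39 - 67)*(54 + 87) = -28*141 = -3948)
Y(c) = -3948 + c² - 86*c (Y(c) = (c² - 86*c) - 3948 = -3948 + c² - 86*c)
31813 + Y(-174) = 31813 + (-3948 + (-174)² - 86*(-174)) = 31813 + (-3948 + 30276 + 14964) = 31813 + 41292 = 73105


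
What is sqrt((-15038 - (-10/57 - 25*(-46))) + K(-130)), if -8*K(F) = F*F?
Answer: I*sqrt(237831018)/114 ≈ 135.28*I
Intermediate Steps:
K(F) = -F**2/8 (K(F) = -F*F/8 = -F**2/8)
sqrt((-15038 - (-10/57 - 25*(-46))) + K(-130)) = sqrt((-15038 - (-10/57 - 25*(-46))) - 1/8*(-130)**2) = sqrt((-15038 - (-10*1/57 + 1150)) - 1/8*16900) = sqrt((-15038 - (-10/57 + 1150)) - 4225/2) = sqrt((-15038 - 1*65540/57) - 4225/2) = sqrt((-15038 - 65540/57) - 4225/2) = sqrt(-922706/57 - 4225/2) = sqrt(-2086237/114) = I*sqrt(237831018)/114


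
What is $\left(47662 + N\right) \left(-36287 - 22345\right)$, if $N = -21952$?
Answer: $-1507428720$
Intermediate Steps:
$\left(47662 + N\right) \left(-36287 - 22345\right) = \left(47662 - 21952\right) \left(-36287 - 22345\right) = 25710 \left(-58632\right) = -1507428720$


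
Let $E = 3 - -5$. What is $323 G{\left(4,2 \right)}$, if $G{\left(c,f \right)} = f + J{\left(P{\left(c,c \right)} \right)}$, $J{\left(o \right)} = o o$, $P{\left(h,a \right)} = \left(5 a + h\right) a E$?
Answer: $190513798$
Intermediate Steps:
$E = 8$ ($E = 3 + 5 = 8$)
$P{\left(h,a \right)} = 8 a \left(h + 5 a\right)$ ($P{\left(h,a \right)} = \left(5 a + h\right) a 8 = \left(h + 5 a\right) a 8 = a \left(h + 5 a\right) 8 = 8 a \left(h + 5 a\right)$)
$J{\left(o \right)} = o^{2}$
$G{\left(c,f \right)} = f + 2304 c^{4}$ ($G{\left(c,f \right)} = f + \left(8 c \left(c + 5 c\right)\right)^{2} = f + \left(8 c 6 c\right)^{2} = f + \left(48 c^{2}\right)^{2} = f + 2304 c^{4}$)
$323 G{\left(4,2 \right)} = 323 \left(2 + 2304 \cdot 4^{4}\right) = 323 \left(2 + 2304 \cdot 256\right) = 323 \left(2 + 589824\right) = 323 \cdot 589826 = 190513798$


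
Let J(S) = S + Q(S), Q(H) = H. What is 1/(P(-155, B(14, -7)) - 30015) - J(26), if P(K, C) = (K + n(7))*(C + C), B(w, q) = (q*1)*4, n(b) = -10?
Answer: -1080301/20775 ≈ -52.000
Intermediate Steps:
B(w, q) = 4*q (B(w, q) = q*4 = 4*q)
J(S) = 2*S (J(S) = S + S = 2*S)
P(K, C) = 2*C*(-10 + K) (P(K, C) = (K - 10)*(C + C) = (-10 + K)*(2*C) = 2*C*(-10 + K))
1/(P(-155, B(14, -7)) - 30015) - J(26) = 1/(2*(4*(-7))*(-10 - 155) - 30015) - 2*26 = 1/(2*(-28)*(-165) - 30015) - 1*52 = 1/(9240 - 30015) - 52 = 1/(-20775) - 52 = -1/20775 - 52 = -1080301/20775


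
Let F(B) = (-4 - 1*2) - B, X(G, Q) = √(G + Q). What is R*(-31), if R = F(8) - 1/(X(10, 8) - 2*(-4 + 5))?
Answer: 3069/7 + 93*√2/14 ≈ 447.82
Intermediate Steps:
F(B) = -6 - B (F(B) = (-4 - 2) - B = -6 - B)
R = -14 - 1/(-2 + 3*√2) (R = (-6 - 1*8) - 1/(√(10 + 8) - 2*(-4 + 5)) = (-6 - 8) - 1/(√18 - 2*1) = -14 - 1/(3*√2 - 2) = -14 - 1/(-2 + 3*√2) ≈ -14.446)
R*(-31) = (-99/7 - 3*√2/14)*(-31) = 3069/7 + 93*√2/14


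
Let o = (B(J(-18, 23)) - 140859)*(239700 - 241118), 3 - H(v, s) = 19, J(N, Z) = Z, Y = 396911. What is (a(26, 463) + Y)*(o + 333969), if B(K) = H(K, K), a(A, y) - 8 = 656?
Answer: 79552657906425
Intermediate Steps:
H(v, s) = -16 (H(v, s) = 3 - 1*19 = 3 - 19 = -16)
a(A, y) = 664 (a(A, y) = 8 + 656 = 664)
B(K) = -16
o = 199760750 (o = (-16 - 140859)*(239700 - 241118) = -140875*(-1418) = 199760750)
(a(26, 463) + Y)*(o + 333969) = (664 + 396911)*(199760750 + 333969) = 397575*200094719 = 79552657906425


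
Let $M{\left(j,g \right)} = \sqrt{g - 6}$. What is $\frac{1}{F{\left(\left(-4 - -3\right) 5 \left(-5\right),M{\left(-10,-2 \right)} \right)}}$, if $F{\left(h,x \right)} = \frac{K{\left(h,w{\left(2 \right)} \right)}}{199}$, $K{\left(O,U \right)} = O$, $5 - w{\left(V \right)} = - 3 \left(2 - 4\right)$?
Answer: $\frac{199}{25} \approx 7.96$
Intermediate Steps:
$w{\left(V \right)} = -1$ ($w{\left(V \right)} = 5 - - 3 \left(2 - 4\right) = 5 - \left(-3\right) \left(-2\right) = 5 - 6 = -1$)
$M{\left(j,g \right)} = \sqrt{-6 + g}$
$F{\left(h,x \right)} = \frac{h}{199}$
$\frac{1}{F{\left(\left(-4 - -3\right) 5 \left(-5\right),M{\left(-10,-2 \right)} \right)}} = \frac{1}{\frac{1}{199} \left(-4 - -3\right) 5 \left(-5\right)} = \frac{1}{\frac{1}{199} \left(-4 + 3\right) 5 \left(-5\right)} = \frac{1}{\frac{1}{199} \left(-1\right) 5 \left(-5\right)} = \frac{1}{\frac{1}{199} \left(\left(-5\right) \left(-5\right)\right)} = \frac{1}{\frac{1}{199} \cdot 25} = \frac{1}{\frac{25}{199}} = \frac{199}{25}$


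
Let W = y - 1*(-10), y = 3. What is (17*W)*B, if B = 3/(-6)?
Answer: -221/2 ≈ -110.50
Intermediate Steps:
B = -1/2 (B = 3*(-1/6) = -1/2 ≈ -0.50000)
W = 13 (W = 3 - 1*(-10) = 3 + 10 = 13)
(17*W)*B = (17*13)*(-1/2) = 221*(-1/2) = -221/2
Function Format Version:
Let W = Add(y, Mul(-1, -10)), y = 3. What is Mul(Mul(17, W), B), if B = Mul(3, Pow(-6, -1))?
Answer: Rational(-221, 2) ≈ -110.50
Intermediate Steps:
B = Rational(-1, 2) (B = Mul(3, Rational(-1, 6)) = Rational(-1, 2) ≈ -0.50000)
W = 13 (W = Add(3, Mul(-1, -10)) = Add(3, 10) = 13)
Mul(Mul(17, W), B) = Mul(Mul(17, 13), Rational(-1, 2)) = Mul(221, Rational(-1, 2)) = Rational(-221, 2)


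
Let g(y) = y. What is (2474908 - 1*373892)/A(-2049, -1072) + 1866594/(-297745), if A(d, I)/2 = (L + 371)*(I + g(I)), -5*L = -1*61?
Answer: -2307926620319/305776969120 ≈ -7.5477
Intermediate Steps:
L = 61/5 (L = -(-1)*61/5 = -⅕*(-61) = 61/5 ≈ 12.200)
A(d, I) = 7664*I/5 (A(d, I) = 2*((61/5 + 371)*(I + I)) = 2*(1916*(2*I)/5) = 2*(3832*I/5) = 7664*I/5)
(2474908 - 1*373892)/A(-2049, -1072) + 1866594/(-297745) = (2474908 - 1*373892)/(((7664/5)*(-1072))) + 1866594/(-297745) = (2474908 - 373892)/(-8215808/5) + 1866594*(-1/297745) = 2101016*(-5/8215808) - 1866594/297745 = -1313135/1026976 - 1866594/297745 = -2307926620319/305776969120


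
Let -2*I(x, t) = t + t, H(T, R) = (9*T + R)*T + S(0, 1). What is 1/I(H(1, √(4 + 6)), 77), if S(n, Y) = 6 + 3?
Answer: -1/77 ≈ -0.012987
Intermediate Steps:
S(n, Y) = 9
H(T, R) = 9 + T*(R + 9*T) (H(T, R) = (9*T + R)*T + 9 = (R + 9*T)*T + 9 = T*(R + 9*T) + 9 = 9 + T*(R + 9*T))
I(x, t) = -t (I(x, t) = -(t + t)/2 = -t)
1/I(H(1, √(4 + 6)), 77) = 1/(-1*77) = 1/(-77) = -1/77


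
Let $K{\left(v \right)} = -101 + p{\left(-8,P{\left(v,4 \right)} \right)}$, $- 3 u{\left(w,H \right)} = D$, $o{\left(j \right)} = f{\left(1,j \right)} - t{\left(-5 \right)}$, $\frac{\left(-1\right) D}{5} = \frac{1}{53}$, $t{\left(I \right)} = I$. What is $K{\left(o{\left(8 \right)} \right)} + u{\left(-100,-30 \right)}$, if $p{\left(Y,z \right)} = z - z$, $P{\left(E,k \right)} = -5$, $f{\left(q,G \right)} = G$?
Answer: $- \frac{16054}{159} \approx -100.97$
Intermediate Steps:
$D = - \frac{5}{53} \approx -0.09434$
$o{\left(j \right)} = 5 + j$ ($o{\left(j \right)} = j - -5 = j + 5 = 5 + j$)
$p{\left(Y,z \right)} = 0$
$u{\left(w,H \right)} = \frac{5}{159}$ ($u{\left(w,H \right)} = \left(- \frac{1}{3}\right) \left(- \frac{5}{53}\right) = \frac{5}{159}$)
$K{\left(v \right)} = -101$ ($K{\left(v \right)} = -101 + 0 = -101$)
$K{\left(o{\left(8 \right)} \right)} + u{\left(-100,-30 \right)} = -101 + \frac{5}{159} = - \frac{16054}{159}$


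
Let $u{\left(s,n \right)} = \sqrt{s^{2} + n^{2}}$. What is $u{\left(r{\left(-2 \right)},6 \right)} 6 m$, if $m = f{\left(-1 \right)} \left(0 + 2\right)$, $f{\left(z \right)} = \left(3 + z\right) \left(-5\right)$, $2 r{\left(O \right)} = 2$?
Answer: $- 120 \sqrt{37} \approx -729.93$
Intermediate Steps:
$r{\left(O \right)} = 1$ ($r{\left(O \right)} = \frac{1}{2} \cdot 2 = 1$)
$f{\left(z \right)} = -15 - 5 z$
$u{\left(s,n \right)} = \sqrt{n^{2} + s^{2}}$
$m = -20$ ($m = \left(-15 - -5\right) \left(0 + 2\right) = \left(-15 + 5\right) 2 = \left(-10\right) 2 = -20$)
$u{\left(r{\left(-2 \right)},6 \right)} 6 m = \sqrt{6^{2} + 1^{2}} \cdot 6 \left(-20\right) = \sqrt{36 + 1} \cdot 6 \left(-20\right) = \sqrt{37} \cdot 6 \left(-20\right) = 6 \sqrt{37} \left(-20\right) = - 120 \sqrt{37}$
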